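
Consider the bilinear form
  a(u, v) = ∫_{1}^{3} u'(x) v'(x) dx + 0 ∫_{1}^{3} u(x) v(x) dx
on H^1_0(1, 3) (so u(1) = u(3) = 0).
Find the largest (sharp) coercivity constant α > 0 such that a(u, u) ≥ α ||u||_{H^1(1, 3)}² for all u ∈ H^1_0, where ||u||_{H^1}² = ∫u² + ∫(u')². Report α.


α = π^2/(4 + π^2)

Coercivity of a(·,·) on H^1_0(1, 3) means a(u, u) ≥ α ||u||_{H^1}² for every u ∈ H^1_0.
The interval has length L = 2, and Poincaré/coercivity depend only on L. Here a(u, u) = ∫(u')² + (0)·∫u².
Here c = 0, so a(u,u) = ∫(u')² alone. The condition a(u,u) ≥ α||u||_{H^1}² reads (1−α)∫(u')² ≥ (α−c)∫u². Any admissible α is ≤ 1 (rapidly oscillating u have ∫u²/∫(u')² → 0), and α = 1 would force 0 ≥ (1−c)∫u², impossible since c < 1; so 1−α > 0. By the sharp Poincaré inequality on H^1_0 of an interval of length L, ∫(u')² ≥ (π/L)²∫u² with equality for the first sine mode sin(π(x−x₀)/L) (x₀ the left endpoint), so the inequality holds for all u iff (1−α)(π/L)² ≥ α − c, i.e. α ≤ ((π/L)² + c)/((π/L)² + 1) = (1 + c(L/π)²)/(1 + (L/π)²). (Direct route, valid since c ≤ 0: Poincaré gives c∫u² ≥ c(L/π)²∫(u')², so a(u,u) ≥ (1 + c(L/π)²)∫(u')², while ||u||_{H^1}² ≤ (1 + (L/π)²)∫(u')²; dividing yields the same α.) With (π/L)² = π^2/4 and c = 0, the largest admissible constant is α = ((π/L)² + c)/((π/L)² + 1).
Simplifying, α = π^2/(4 + π^2).


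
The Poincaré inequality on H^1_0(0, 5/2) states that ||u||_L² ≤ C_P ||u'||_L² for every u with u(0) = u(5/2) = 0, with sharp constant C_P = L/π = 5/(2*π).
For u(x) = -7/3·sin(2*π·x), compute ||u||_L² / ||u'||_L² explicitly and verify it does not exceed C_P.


||u||_L² / ||u'||_L² = 1/(2*π) < C_P = 5/(2*π).

u(x) = -7/3·sin(2*π·x), so u'(x) = -14*π*cos(2*π*x)/3.
Writing u(x) = A·sin(kπx/L) with A = -7/3 and k = 5, use ∫_0^L sin²(kπx/L) dx = L/2 and ∫_0^L cos²(kπx/L) dx = L/2.
u² = 49/9·sin²(2*π·x) and (u')² = 196*π^2/9·cos²(2*π·x), and each of sin², cos² integrates to L/2 = 5/4 over (0, 5/2).
∫_0^5/2 u² dx = 245/36, so ||u||_L² = 7*sqrt(5)/6.
∫_0^5/2 (u')² dx = 245*π^2/9, so ||u'||_L² = 7*sqrt(5)*π/3.
Ratio ||u||_L² / ||u'||_L² = 1/(2*π).
Sharp Poincaré constant on H^1_0(0, 5/2) is C_P = L/π = 5/(2*π), achieved by sin(2*π/5·x).
This is the k = 5 harmonic; the ratio L/(kπ) is strictly less than C_P = L/π, consistent with the sharp inequality ||u||_L² ≤ C_P ||u'||_L².


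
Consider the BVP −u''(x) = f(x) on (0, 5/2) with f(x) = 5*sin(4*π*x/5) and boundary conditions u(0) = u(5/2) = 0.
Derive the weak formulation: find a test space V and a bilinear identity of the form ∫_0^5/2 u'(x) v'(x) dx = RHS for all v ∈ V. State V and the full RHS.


V = H^1_0(0, 5/2) (so v(0) = v(5/2) = 0); weak form: ∫_0^5/2 u'v' dx = ∫_0^5/2 (5*sin(4*π*x/5)) v dx for all v ∈ V.

Multiply both sides by a test function v and integrate from 0 to 5/2:
  ∫_0^5/2 −u''(x) v(x) dx = ∫_0^5/2 f(x) v(x) dx.
Integrate the LHS by parts once:
  ∫_0^5/2 −u'' v dx = −[u'(x) v(x)]_0^5/2 + ∫_0^5/2 u'(x) v'(x) dx.
Thus ∫_0^5/2 u'(x) v'(x) dx = ∫_0^5/2 f(x) v(x) dx + [u'(x) v(x)]_0^5/2.
Choose V so that boundary terms are either known or forced to vanish.
u is Dirichlet: u(0) = u(5/2) = 0. Let V = H^1_0(0, 5/2); then v(0) = v(5/2) = 0, and [u' v]_0^5/2 = 0.
Weak formulation: find u (satisfying any essential BC) such that ∫_0^5/2 u'(x) v'(x) dx = ∫_0^5/2 f v dx for all v ∈ V.
Substituting f(x) = 5*sin(4*π*x/5), the right-hand side is ∫_0^5/2 (5*sin(4*π*x/5)) v dx.


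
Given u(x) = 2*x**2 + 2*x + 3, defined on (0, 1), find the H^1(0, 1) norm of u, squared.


||u||_{H^1}^2 = 607/15

The H^1 norm (squared) on an interval (0, L) is
  ||u||_{H^1}^2 = ∫_0^L u(x)^2 dx + ∫_0^L u'(x)^2 dx.
Compute u'(x) = 4*x + 2.
Then u(x)^2 = 4*x**4 + 8*x**3 + 16*x**2 + 12*x + 9 and u'(x)^2 = 16*x**2 + 16*x + 4.
Integrate each monomial from 0 to 1 using ∫_0^1 c·x^n dx = c·1^(n+1)/(n+1):
  ∫_0^1 u(x)^2 dx = ∫_0^1 (4*x^4 + 8*x^3 + 16*x^2 + 12*x + 9) dx. Term by term:
    ∫_0^1 4*x^4 dx = 4/5;  ∫_0^1 8*x^3 dx = 2;  ∫_0^1 16*x^2 dx = 16/3;
    ∫_0^1 12*x dx = 6;  ∫_0^1 9 dx = 9.
  Sum: 4/5 + 2 + 16/3 + 6 + 9 = 347/15.
  ∫_0^1 u'(x)^2 dx = ∫_0^1 (16*x^2 + 16*x + 4) dx. Term by term:
    ∫_0^1 16*x^2 dx = 16/3;  ∫_0^1 16*x dx = 8;  ∫_0^1 4 dx = 4.
  Sum: 16/3 + 8 + 4 = 52/3.
Adding: ||u||_{H^1}^2 = 347/15 + 52/3 = 607/15.


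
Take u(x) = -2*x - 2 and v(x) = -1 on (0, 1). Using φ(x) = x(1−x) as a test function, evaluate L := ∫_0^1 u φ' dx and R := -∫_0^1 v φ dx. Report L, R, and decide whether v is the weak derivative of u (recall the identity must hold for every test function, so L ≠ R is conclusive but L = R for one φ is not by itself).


LHS = 1/3, RHS = 1/6. No, v is not the weak derivative of u.

u(x) = -2*x - 2, classical derivative u'(x) = -2.
φ(x) = x(1−x), so φ'(x) = 1 - 2*x.
Note φ(0) = φ(1) = 0, so the boundary term u·φ vanishes.
LHS = ∫_0^1 u(x) φ'(x) dx = ∫_0^1 (4*x^2 + 2*x - 2) dx. Term by term:
  ∫_0^1 4*x^2 dx = 4/3;  ∫_0^1 2*x dx = 1;  ∫_0^1 -2 dx = -2.
Sum: 4/3 + 1 − 2 = 1/3.
So LHS = 1/3.
∫_0^1 v(x) φ(x) dx = ∫_0^1 (x^2 - x) dx. Term by term:
  ∫_0^1 x^2 dx = 1/3;  ∫_0^1 -x dx = -1/2.
Sum: 1/3 − 1/2 = -1/6.
So RHS = -∫_0^1 v(x) φ(x) dx = 1/6.
LHS − RHS = 1/6 ≠ 0, so the identity fails.
(For a valid weak derivative the identity must hold for EVERY test function, in particular this one. The failure shows v is NOT the weak derivative of u.)
Correct weak derivative would be u'(x) = -2.


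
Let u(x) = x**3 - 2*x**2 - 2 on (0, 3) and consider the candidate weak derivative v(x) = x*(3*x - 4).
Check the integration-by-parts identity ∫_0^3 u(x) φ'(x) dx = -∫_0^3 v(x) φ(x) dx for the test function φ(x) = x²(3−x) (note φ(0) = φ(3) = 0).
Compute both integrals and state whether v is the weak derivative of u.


LHS = -243/10, RHS = -243/10. Yes, v = u' weakly.

u(x) = x**3 - 2*x**2 - 2, classical derivative u'(x) = 3*x**2 - 4*x.
φ(x) = x²(3−x), so φ'(x) = 3*x*(2 - x).
Note φ(0) = φ(3) = 0, so the boundary term u·φ vanishes.
LHS = ∫_0^3 u(x) φ'(x) dx = ∫_0^3 (-3*x^5 + 12*x^4 - 12*x^3 + 6*x^2 - 12*x) dx. Term by term:
  ∫_0^3 -3*x^5 dx = -729/2;  ∫_0^3 12*x^4 dx = 2916/5;  ∫_0^3 -12*x^3 dx = -243;
  ∫_0^3 6*x^2 dx = 54;  ∫_0^3 -12*x dx = -54.
Sum: -729/2 + 2916/5 − 243 + 54 − 54 = -243/10.
So LHS = -243/10.
∫_0^3 v(x) φ(x) dx = ∫_0^3 (-3*x^5 + 13*x^4 - 12*x^3) dx. Term by term:
  ∫_0^3 -3*x^5 dx = -729/2;  ∫_0^3 13*x^4 dx = 3159/5;  ∫_0^3 -12*x^3 dx = -243.
Sum: -729/2 + 3159/5 − 243 = 243/10.
So RHS = -∫_0^3 v(x) φ(x) dx = -243/10.
LHS = RHS, so the identity holds for this test φ.
Moreover u is smooth here and v(x) = u'(x) = 3*x**2 - 4*x pointwise, so the identity holds for every test function. Hence v is the weak derivative of u.


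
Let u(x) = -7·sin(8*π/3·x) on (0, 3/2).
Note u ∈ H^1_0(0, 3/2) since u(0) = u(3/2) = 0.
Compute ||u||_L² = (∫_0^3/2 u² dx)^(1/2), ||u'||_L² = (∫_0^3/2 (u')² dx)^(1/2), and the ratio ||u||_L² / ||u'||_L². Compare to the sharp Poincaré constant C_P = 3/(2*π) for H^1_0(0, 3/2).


||u||_L² / ||u'||_L² = 3/(8*π) < C_P = 3/(2*π).

u(x) = -7·sin(8*π/3·x), so u'(x) = -56*π*cos(8*π*x/3)/3.
Writing u(x) = A·sin(kπx/L) with A = -7 and k = 4, use ∫_0^L sin²(kπx/L) dx = L/2 and ∫_0^L cos²(kπx/L) dx = L/2.
u² = 49·sin²(8*π/3·x) and (u')² = 3136*π^2/9·cos²(8*π/3·x), and each of sin², cos² integrates to L/2 = 3/4 over (0, 3/2).
∫_0^3/2 u² dx = 147/4, so ||u||_L² = 7*sqrt(3)/2.
∫_0^3/2 (u')² dx = 784*π^2/3, so ||u'||_L² = 28*sqrt(3)*π/3.
Ratio ||u||_L² / ||u'||_L² = 3/(8*π).
Sharp Poincaré constant on H^1_0(0, 3/2) is C_P = L/π = 3/(2*π), achieved by sin(2*π/3·x).
This is the k = 4 harmonic; the ratio L/(kπ) is strictly less than C_P = L/π, consistent with the sharp inequality ||u||_L² ≤ C_P ||u'||_L².


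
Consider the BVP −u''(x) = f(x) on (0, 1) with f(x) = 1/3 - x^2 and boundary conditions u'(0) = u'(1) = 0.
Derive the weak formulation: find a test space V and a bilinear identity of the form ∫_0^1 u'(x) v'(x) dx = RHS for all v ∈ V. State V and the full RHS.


V = H^1(0, 1) (no boundary constraint on v; u is determined up to an additive constant); weak form: ∫_0^1 u'v' dx = ∫_0^1 (1/3 - x^2) v dx for all v ∈ V.

Multiply both sides by a test function v and integrate from 0 to 1:
  ∫_0^1 −u''(x) v(x) dx = ∫_0^1 f(x) v(x) dx.
Integrate the LHS by parts once:
  ∫_0^1 −u'' v dx = −[u'(x) v(x)]_0^1 + ∫_0^1 u'(x) v'(x) dx.
Thus ∫_0^1 u'(x) v'(x) dx = ∫_0^1 f(x) v(x) dx + [u'(x) v(x)]_0^1.
Choose V so that boundary terms are either known or forced to vanish.
u has homogeneous Neumann: u'(0) = u'(1) = 0. So [u' v]_0^1 = 0·v(1) − 0·v(0) = 0 for any v; take V = H^1(0, 1).
Weak formulation: find u (satisfying any essential BC) such that ∫_0^1 u'(x) v'(x) dx = ∫_0^1 f v dx for all v ∈ V (homogeneous Neumann, so boundary terms vanish).
Substituting f(x) = 1/3 - x^2, the right-hand side is ∫_0^1 (1/3 - x^2) v dx.
Compatibility check (pure Neumann): taking v ≡ 1 ∈ V gives 0 = ∫_0^1 f dx + (0) − (0), i.e. ∫_0^1 f dx must equal u'(0) − u'(1) = 0. Indeed ∫_0^1 (1/3 - x^2) dx = 0, so the data are compatible. The solution is then unique only up to an additive constant (fix it e.g. by requiring ∫_0^1 u dx = 0).


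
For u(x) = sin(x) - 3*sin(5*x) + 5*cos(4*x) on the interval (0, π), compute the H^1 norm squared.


||u||_{H^1(0,π)}^2 = -1768/3 + 661*π/2

u'(x) = -20*sin(4*x) + cos(x) - 15*cos(5*x).
Expand u² and (u')² and integrate term by term on (0, π), using: for integers n ≥ 1, ∫_0^π sin²(nx) dx = ∫_0^π cos²(nx) dx = π/2; for n ≠ n', ∫_0^π sin(nx)sin(n'x) dx = ∫_0^π cos(nx)cos(n'x) dx = 0; and by product-to-sum, ∫_0^π sin(nx)cos(n'x) dx = ½∫_0^π [sin((n+n')x) + sin((n−n')x)] dx, which is 0 when n+n' is even and 2n/(n²−n'²) when n+n' is odd (it need not vanish on (0, π)).
  u² squared terms: (-3)²·∫sin(5x)² dx = 9·π/2 = 9*π/2;  (5)²·∫cos(4x)² dx = 25·π/2 = 25*π/2;  (1)²·∫sin(x)² dx = 1·π/2 = π/2.
  u² cross terms: 2·(-3)·(5)·∫sin(5x)·cos(4x) dx = -30·(10/9) = -100/3;  2·(-3)·(1)·∫sin(5x)·sin(x) dx = -6·(0) = 0;  2·(5)·(1)·∫cos(4x)·sin(x) dx = 10·(-2/15) = -4/3.
  So ∫_0^π u² dx = 9*π/2 + 25*π/2 + π/2 − 100/3 + 0 − 4/3 = -104/3 + 35*π/2.
  (u')² squared terms: (-20)²·∫sin(4x)² dx = 400·π/2 = 200*π;  (-15)²·∫cos(5x)² dx = 225·π/2 = 225*π/2;  (1)²·∫cos(x)² dx = 1·π/2 = π/2.
  (u')² cross terms: 2·(-20)·(-15)·∫sin(4x)·cos(5x) dx = 600·(-8/9) = -1600/3;  2·(-20)·(1)·∫sin(4x)·cos(x) dx = -40·(8/15) = -64/3;  2·(-15)·(1)·∫cos(5x)·cos(x) dx = -30·(0) = 0.
  So ∫_0^π (u')² dx = 200*π + 225*π/2 + π/2 − 1600/3 − 64/3 + 0 = -1664/3 + 313*π.
||u||_{H^1}^2 = (-104/3 + 35*π/2) + (-1664/3 + 313*π) = -1768/3 + 661*π/2.


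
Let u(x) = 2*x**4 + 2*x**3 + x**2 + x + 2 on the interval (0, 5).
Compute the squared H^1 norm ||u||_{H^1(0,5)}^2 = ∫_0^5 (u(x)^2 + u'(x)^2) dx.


||u||_{H^1}^2 = 301457875/126

The H^1 norm (squared) on an interval (0, L) is
  ||u||_{H^1}^2 = ∫_0^L u(x)^2 dx + ∫_0^L u'(x)^2 dx.
Compute u'(x) = 8*x**3 + 6*x**2 + 2*x + 1.
Then u(x)^2 = 4*x**8 + 8*x**7 + 8*x**6 + 8*x**5 + 13*x**4 + 10*x**3 + 5*x**2 + 4*x + 4 and u'(x)^2 = 64*x**6 + 96*x**5 + 68*x**4 + 40*x**3 + 16*x**2 + 4*x + 1.
Integrate each monomial from 0 to 5 using ∫_0^5 c·x^n dx = c·5^(n+1)/(n+1):
  ∫_0^5 u(x)^2 dx = ∫_0^5 (4*x^8 + 8*x^7 + 8*x^6 + 8*x^5 + 13*x^4 + 10*x^3 + 5*x^2 + 4*x + 4) dx. Term by term:
    ∫_0^5 4*x^8 dx = 7812500/9;  ∫_0^5 8*x^7 dx = 390625;  ∫_0^5 8*x^6 dx = 625000/7;
    ∫_0^5 8*x^5 dx = 62500/3;  ∫_0^5 13*x^4 dx = 8125;  ∫_0^5 10*x^3 dx = 3125/2;
    ∫_0^5 5*x^2 dx = 625/3;  ∫_0^5 4*x dx = 50;  ∫_0^5 4 dx = 20.
  Sum: 7812500/9 + 390625 + 625000/7 + 62500/3 + 8125 + 3125/2 + 625/3 + 50 + 20 = 173724445/126.
  ∫_0^5 u'(x)^2 dx = ∫_0^5 (64*x^6 + 96*x^5 + 68*x^4 + 40*x^3 + 16*x^2 + 4*x + 1) dx. Term by term:
    ∫_0^5 64*x^6 dx = 5000000/7;  ∫_0^5 96*x^5 dx = 250000;  ∫_0^5 68*x^4 dx = 42500;
    ∫_0^5 40*x^3 dx = 6250;  ∫_0^5 16*x^2 dx = 2000/3;  ∫_0^5 4*x dx = 50;
    ∫_0^5 1 dx = 5.
  Sum: 5000000/7 + 250000 + 42500 + 6250 + 2000/3 + 50 + 5 = 21288905/21.
Adding: ||u||_{H^1}^2 = 173724445/126 + 21288905/21 = 301457875/126.


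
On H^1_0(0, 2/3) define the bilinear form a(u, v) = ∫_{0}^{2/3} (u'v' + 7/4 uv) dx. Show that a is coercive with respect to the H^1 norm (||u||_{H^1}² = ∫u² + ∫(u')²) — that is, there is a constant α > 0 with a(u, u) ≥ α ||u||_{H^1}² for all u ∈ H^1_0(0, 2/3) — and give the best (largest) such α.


α = 1

Coercivity of a(·,·) on H^1_0(0, 2/3) means a(u, u) ≥ α ||u||_{H^1}² for every u ∈ H^1_0.
The interval has length L = 2/3, and Poincaré/coercivity depend only on L. Here a(u, u) = ∫(u')² + (7/4)·∫u².
Here c = 7/4 ≥ 1, so a(u,u) = ∫(u')² + c∫u² ≥ ∫(u')² + ∫u² = ||u||_{H^1}², i.e. α = 1 works. No larger α is possible: a(u,u) ≥ α||u||_{H^1}² means (1−α)∫(u')² ≥ (α−c)∫u², and for the modes u_n = sin(nπ(x−x₀)/L) (x₀ the left endpoint) one has ∫u_n²/∫(u_n')² = (L/(nπ))² → 0, so a(u_n,u_n)/||u_n||_{H^1}² → 1. Hence the optimal constant is α = 1.
Therefore α = 1.


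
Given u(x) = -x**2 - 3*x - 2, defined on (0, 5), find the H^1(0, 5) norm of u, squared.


||u||_{H^1}^2 = 15815/6

The H^1 norm (squared) on an interval (0, L) is
  ||u||_{H^1}^2 = ∫_0^L u(x)^2 dx + ∫_0^L u'(x)^2 dx.
Compute u'(x) = -2*x - 3.
Then u(x)^2 = x**4 + 6*x**3 + 13*x**2 + 12*x + 4 and u'(x)^2 = 4*x**2 + 12*x + 9.
Integrate each monomial from 0 to 5 using ∫_0^5 c·x^n dx = c·5^(n+1)/(n+1):
  ∫_0^5 u(x)^2 dx = ∫_0^5 (x^4 + 6*x^3 + 13*x^2 + 12*x + 4) dx. Term by term:
    ∫_0^5 x^4 dx = 625;  ∫_0^5 6*x^3 dx = 1875/2;  ∫_0^5 13*x^2 dx = 1625/3;
    ∫_0^5 12*x dx = 150;  ∫_0^5 4 dx = 20.
  Sum: 625 + 1875/2 + 1625/3 + 150 + 20 = 13645/6.
  ∫_0^5 u'(x)^2 dx = ∫_0^5 (4*x^2 + 12*x + 9) dx. Term by term:
    ∫_0^5 4*x^2 dx = 500/3;  ∫_0^5 12*x dx = 150;  ∫_0^5 9 dx = 45.
  Sum: 500/3 + 150 + 45 = 1085/3.
Adding: ||u||_{H^1}^2 = 13645/6 + 1085/3 = 15815/6.


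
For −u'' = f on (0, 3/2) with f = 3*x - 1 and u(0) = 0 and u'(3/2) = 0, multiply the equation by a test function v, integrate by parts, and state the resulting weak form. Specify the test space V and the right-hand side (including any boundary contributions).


V = {v ∈ H^1(0, 3/2) : v(0) = 0} (test functions vanish at x = 0 where u is specified); weak form: ∫_0^3/2 u'v' dx = ∫_0^3/2 (3*x - 1) v dx for all v ∈ V.

Multiply both sides by a test function v and integrate from 0 to 3/2:
  ∫_0^3/2 −u''(x) v(x) dx = ∫_0^3/2 f(x) v(x) dx.
Integrate the LHS by parts once:
  ∫_0^3/2 −u'' v dx = −[u'(x) v(x)]_0^3/2 + ∫_0^3/2 u'(x) v'(x) dx.
Thus ∫_0^3/2 u'(x) v'(x) dx = ∫_0^3/2 f(x) v(x) dx + [u'(x) v(x)]_0^3/2.
Choose V so that boundary terms are either known or forced to vanish.
Mixed BC: u(0) = 0 (Dirichlet) and u'(3/2) = 0 (Neumann). Define V = {v ∈ H^1(0, 3/2) : v(0) = 0}. Then [u' v]_0^3/2 = u'(3/2)·v(3/2) − u'(0)·0 = 0.
Weak formulation: find u (satisfying any essential BC) such that ∫_0^3/2 u'(x) v'(x) dx = ∫_0^3/2 f v dx for all v ∈ V (Dirichlet at 0 absorbed into V; the Neumann datum at x = 3/2 is zero, so no boundary term remains).
Substituting f(x) = 3*x - 1, the right-hand side is ∫_0^3/2 (3*x - 1) v dx.


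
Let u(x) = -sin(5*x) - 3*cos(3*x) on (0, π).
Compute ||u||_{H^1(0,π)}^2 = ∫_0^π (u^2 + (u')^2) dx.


||u||_{H^1(0,π)}^2 = 58*π

u'(x) = 9*sin(3*x) - 5*cos(5*x).
Expand u² and (u')² and integrate term by term on (0, π), using: for integers n ≥ 1, ∫_0^π sin²(nx) dx = ∫_0^π cos²(nx) dx = π/2; for n ≠ n', ∫_0^π sin(nx)sin(n'x) dx = ∫_0^π cos(nx)cos(n'x) dx = 0; and by product-to-sum, ∫_0^π sin(nx)cos(n'x) dx = ½∫_0^π [sin((n+n')x) + sin((n−n')x)] dx, which is 0 when n+n' is even and 2n/(n²−n'²) when n+n' is odd (it need not vanish on (0, π)).
  u² squared terms: (-1)²·∫sin(5x)² dx = 1·π/2 = π/2;  (-3)²·∫cos(3x)² dx = 9·π/2 = 9*π/2.
  u² cross terms: 2·(-1)·(-3)·∫sin(5x)·cos(3x) dx = 6·(0) = 0.
  So ∫_0^π u² dx = π/2 + 9*π/2 + 0 = 5*π.
  (u')² squared terms: (-5)²·∫cos(5x)² dx = 25·π/2 = 25*π/2;  (9)²·∫sin(3x)² dx = 81·π/2 = 81*π/2.
  (u')² cross terms: 2·(-5)·(9)·∫cos(5x)·sin(3x) dx = -90·(0) = 0.
  So ∫_0^π (u')² dx = 25*π/2 + 81*π/2 + 0 = 53*π.
||u||_{H^1}^2 = (5*π) + (53*π) = 58*π.


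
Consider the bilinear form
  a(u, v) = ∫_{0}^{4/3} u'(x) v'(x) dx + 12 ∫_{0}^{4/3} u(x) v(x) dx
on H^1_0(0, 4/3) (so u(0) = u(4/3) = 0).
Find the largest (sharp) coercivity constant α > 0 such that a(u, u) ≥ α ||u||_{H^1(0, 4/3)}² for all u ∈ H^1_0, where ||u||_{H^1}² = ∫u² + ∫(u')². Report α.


α = 1

Coercivity of a(·,·) on H^1_0(0, 4/3) means a(u, u) ≥ α ||u||_{H^1}² for every u ∈ H^1_0.
The interval has length L = 4/3, and Poincaré/coercivity depend only on L. Here a(u, u) = ∫(u')² + (12)·∫u².
Here c = 12 ≥ 1, so a(u,u) = ∫(u')² + c∫u² ≥ ∫(u')² + ∫u² = ||u||_{H^1}², i.e. α = 1 works. No larger α is possible: a(u,u) ≥ α||u||_{H^1}² means (1−α)∫(u')² ≥ (α−c)∫u², and for the modes u_n = sin(nπ(x−x₀)/L) (x₀ the left endpoint) one has ∫u_n²/∫(u_n')² = (L/(nπ))² → 0, so a(u_n,u_n)/||u_n||_{H^1}² → 1. Hence the optimal constant is α = 1.
Therefore α = 1.


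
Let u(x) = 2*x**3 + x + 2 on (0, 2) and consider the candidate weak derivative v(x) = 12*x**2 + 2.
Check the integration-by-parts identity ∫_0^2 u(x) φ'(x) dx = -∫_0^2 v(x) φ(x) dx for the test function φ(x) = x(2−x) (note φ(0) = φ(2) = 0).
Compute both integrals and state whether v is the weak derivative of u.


LHS = -164/15, RHS = -328/15. No, v is not the weak derivative of u.

u(x) = 2*x**3 + x + 2, classical derivative u'(x) = 6*x**2 + 1.
φ(x) = x(2−x), so φ'(x) = 2 - 2*x.
Note φ(0) = φ(2) = 0, so the boundary term u·φ vanishes.
LHS = ∫_0^2 u(x) φ'(x) dx = ∫_0^2 (-4*x^4 + 4*x^3 - 2*x^2 - 2*x + 4) dx. Term by term:
  ∫_0^2 -4*x^4 dx = -128/5;  ∫_0^2 4*x^3 dx = 16;  ∫_0^2 -2*x^2 dx = -16/3;
  ∫_0^2 -2*x dx = -4;  ∫_0^2 4 dx = 8.
Sum: -128/5 + 16 − 16/3 − 4 + 8 = -164/15.
So LHS = -164/15.
∫_0^2 v(x) φ(x) dx = ∫_0^2 (-12*x^4 + 24*x^3 - 2*x^2 + 4*x) dx. Term by term:
  ∫_0^2 -12*x^4 dx = -384/5;  ∫_0^2 24*x^3 dx = 96;  ∫_0^2 -2*x^2 dx = -16/3;
  ∫_0^2 4*x dx = 8.
Sum: -384/5 + 96 − 16/3 + 8 = 328/15.
So RHS = -∫_0^2 v(x) φ(x) dx = -328/15.
LHS − RHS = 164/15 ≠ 0, so the identity fails.
(For a valid weak derivative the identity must hold for EVERY test function, in particular this one. The failure shows v is NOT the weak derivative of u.)
Correct weak derivative would be u'(x) = 6*x**2 + 1.


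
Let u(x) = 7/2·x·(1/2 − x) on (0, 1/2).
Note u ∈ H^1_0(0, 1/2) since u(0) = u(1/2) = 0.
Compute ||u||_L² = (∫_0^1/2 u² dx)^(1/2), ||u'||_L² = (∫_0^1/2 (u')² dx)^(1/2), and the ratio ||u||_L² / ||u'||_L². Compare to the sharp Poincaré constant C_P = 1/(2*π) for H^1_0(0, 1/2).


||u||_L² / ||u'||_L² = sqrt(10)/20 < C_P = 1/(2*π).

u(x) = 7/2·x·(1/2 − x), so u'(x) = 7/4 - 7*x.
u(x) = 7/2·x·(1/2 − x) vanishes at x = 0 and x = 1/2, so u ∈ H^1_0(0, 1/2). Differentiate via the product rule and integrate the resulting polynomials term by term.
  ∫_0^1/2 u² dx = ∫_0^1/2 (49*x^4/4 - 49*x^3/4 + 49*x^2/16) dx. Term by term:
    ∫_0^1/2 49*x^4/4 dx = 49/640;  ∫_0^1/2 -49*x^3/4 dx = -49/256;  ∫_0^1/2 49*x^2/16 dx = 49/384.
  Sum: 49/640 − 49/256 + 49/384 = 49/3840.
  ∫_0^1/2 (u')² dx = ∫_0^1/2 (49*x^2 - 49*x/2 + 49/16) dx. Term by term:
    ∫_0^1/2 49*x^2 dx = 49/24;  ∫_0^1/2 -49*x/2 dx = -49/16;  ∫_0^1/2 49/16 dx = 49/32.
  Sum: 49/24 − 49/16 + 49/32 = 49/96.
∫_0^1/2 u² dx = 49/3840, so ||u||_L² = 7*sqrt(15)/240.
∫_0^1/2 (u')² dx = 49/96, so ||u'||_L² = 7*sqrt(6)/24.
Ratio ||u||_L² / ||u'||_L² = sqrt(10)/20.
Sharp Poincaré constant on H^1_0(0, 1/2) is C_P = L/π = 1/(2*π), achieved by sin(2*π·x).
A polynomial bump cannot attain the sharp Poincaré constant (only the first sine eigenfunction does), so the ratio is strictly less than C_P, consistent with ||u||_L² ≤ C_P ||u'||_L².


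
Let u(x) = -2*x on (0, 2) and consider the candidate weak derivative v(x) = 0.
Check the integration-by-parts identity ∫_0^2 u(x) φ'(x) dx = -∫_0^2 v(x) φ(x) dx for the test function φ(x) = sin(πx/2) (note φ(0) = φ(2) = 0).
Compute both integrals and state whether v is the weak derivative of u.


LHS = 8/π, RHS = 0. No, v is not the weak derivative of u.

u(x) = -2*x, classical derivative u'(x) = -2.
φ(x) = sin(πx/2), so φ'(x) = π*cos(π*x/2)/2.
Note φ(0) = φ(2) = 0, so the boundary term u·φ vanishes.
LHS = ∫_0^2 u(x) φ'(x) dx = ∫_0^2 (-π*x*cos(π*x/2)) dx. Term by term:
  ∫_0^2 -π*x*cos(π*x/2) dx = 8/π.
So LHS = 8/π.
∫_0^2 v(x) φ(x) dx = ∫_0^2 (0) dx. Term by term:
  ∫_0^2 0 dx = 0.
So RHS = -∫_0^2 v(x) φ(x) dx = 0.
LHS − RHS = 8/π ≠ 0, so the identity fails.
(For a valid weak derivative the identity must hold for EVERY test function, in particular this one. The failure shows v is NOT the weak derivative of u.)
Correct weak derivative would be u'(x) = -2.


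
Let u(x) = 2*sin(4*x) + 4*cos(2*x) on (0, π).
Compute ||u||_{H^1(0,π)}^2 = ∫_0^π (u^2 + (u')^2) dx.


||u||_{H^1(0,π)}^2 = 74*π

u'(x) = -8*sin(2*x) + 8*cos(4*x).
Expand u² and (u')² and integrate term by term on (0, π), using: for integers n ≥ 1, ∫_0^π sin²(nx) dx = ∫_0^π cos²(nx) dx = π/2; for n ≠ n', ∫_0^π sin(nx)sin(n'x) dx = ∫_0^π cos(nx)cos(n'x) dx = 0; and by product-to-sum, ∫_0^π sin(nx)cos(n'x) dx = ½∫_0^π [sin((n+n')x) + sin((n−n')x)] dx, which is 0 when n+n' is even and 2n/(n²−n'²) when n+n' is odd (it need not vanish on (0, π)).
  u² squared terms: (2)²·∫sin(4x)² dx = 4·π/2 = 2*π;  (4)²·∫cos(2x)² dx = 16·π/2 = 8*π.
  u² cross terms: 2·(2)·(4)·∫sin(4x)·cos(2x) dx = 16·(0) = 0.
  So ∫_0^π u² dx = 2*π + 8*π + 0 = 10*π.
  (u')² squared terms: (-8)²·∫sin(2x)² dx = 64·π/2 = 32*π;  (8)²·∫cos(4x)² dx = 64·π/2 = 32*π.
  (u')² cross terms: 2·(-8)·(8)·∫sin(2x)·cos(4x) dx = -128·(0) = 0.
  So ∫_0^π (u')² dx = 32*π + 32*π + 0 = 64*π.
||u||_{H^1}^2 = (10*π) + (64*π) = 74*π.


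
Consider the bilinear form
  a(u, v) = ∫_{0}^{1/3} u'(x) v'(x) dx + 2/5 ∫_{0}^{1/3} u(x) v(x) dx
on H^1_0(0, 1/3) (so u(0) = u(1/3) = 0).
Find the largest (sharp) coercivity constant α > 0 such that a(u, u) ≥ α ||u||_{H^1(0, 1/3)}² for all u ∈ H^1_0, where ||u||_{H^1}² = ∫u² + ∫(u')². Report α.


α = (2 + 45*π^2)/(5*(1 + 9*π^2))

Coercivity of a(·,·) on H^1_0(0, 1/3) means a(u, u) ≥ α ||u||_{H^1}² for every u ∈ H^1_0.
The interval has length L = 1/3, and Poincaré/coercivity depend only on L. Here a(u, u) = ∫(u')² + (2/5)·∫u².
Here 0 < c = 2/5 < 1. The condition a(u,u) ≥ α||u||_{H^1}² reads (1−α)∫(u')² ≥ (α−c)∫u². Any admissible α is ≤ 1 (rapidly oscillating u have ∫u²/∫(u')² → 0), and α = 1 would force 0 ≥ (1−c)∫u², impossible since c < 1; so 1−α > 0. By the sharp Poincaré inequality on H^1_0 of an interval of length L, ∫(u')² ≥ (π/L)²∫u² with equality for the first sine mode sin(π(x−x₀)/L) (x₀ the left endpoint), so the inequality holds for all u iff (1−α)(π/L)² ≥ α − c, i.e. α ≤ ((π/L)² + c)/((π/L)² + 1) = (1 + c(L/π)²)/(1 + (L/π)²). With (π/L)² = 9*π^2 and c = 2/5, the largest admissible constant is α = ((π/L)² + c)/((π/L)² + 1).
Simplifying, α = (2 + 45*π^2)/(5*(1 + 9*π^2)).


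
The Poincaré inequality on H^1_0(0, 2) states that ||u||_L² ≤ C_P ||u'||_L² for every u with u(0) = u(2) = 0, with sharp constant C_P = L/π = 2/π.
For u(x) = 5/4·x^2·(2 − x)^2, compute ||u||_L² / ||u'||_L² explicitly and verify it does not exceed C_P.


||u||_L² / ||u'||_L² = sqrt(3)/3 < C_P = 2/π.

u(x) = 5/4·x^2·(2 − x)^2, so u'(x) = 5*x*(x - 2)*(x - 1).
u(x) = 5/4·x^2·(2 − x)^2 vanishes at x = 0 and x = 2, so u ∈ H^1_0(0, 2). Differentiate via the product rule and integrate the resulting polynomials term by term.
  ∫_0^2 u² dx = ∫_0^2 (25*x^8/16 - 25*x^7/2 + 75*x^6/2 - 50*x^5 + 25*x^4) dx. Term by term:
    ∫_0^2 25*x^8/16 dx = 800/9;  ∫_0^2 -25*x^7/2 dx = -400;  ∫_0^2 75*x^6/2 dx = 4800/7;
    ∫_0^2 -50*x^5 dx = -1600/3;  ∫_0^2 25*x^4 dx = 160.
  Sum: 800/9 − 400 + 4800/7 − 1600/3 + 160 = 80/63.
  ∫_0^2 (u')² dx = ∫_0^2 (25*x^6 - 150*x^5 + 325*x^4 - 300*x^3 + 100*x^2) dx. Term by term:
    ∫_0^2 25*x^6 dx = 3200/7;  ∫_0^2 -150*x^5 dx = -1600;  ∫_0^2 325*x^4 dx = 2080;
    ∫_0^2 -300*x^3 dx = -1200;  ∫_0^2 100*x^2 dx = 800/3.
  Sum: 3200/7 − 1600 + 2080 − 1200 + 800/3 = 80/21.
∫_0^2 u² dx = 80/63, so ||u||_L² = 4*sqrt(35)/21.
∫_0^2 (u')² dx = 80/21, so ||u'||_L² = 4*sqrt(105)/21.
Ratio ||u||_L² / ||u'||_L² = sqrt(3)/3.
Sharp Poincaré constant on H^1_0(0, 2) is C_P = L/π = 2/π, achieved by sin(π/2·x).
A polynomial bump cannot attain the sharp Poincaré constant (only the first sine eigenfunction does), so the ratio is strictly less than C_P, consistent with ||u||_L² ≤ C_P ||u'||_L².


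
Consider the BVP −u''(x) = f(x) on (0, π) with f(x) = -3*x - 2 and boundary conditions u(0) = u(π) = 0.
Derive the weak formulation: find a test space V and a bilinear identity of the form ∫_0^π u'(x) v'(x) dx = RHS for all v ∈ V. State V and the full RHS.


V = H^1_0(0, π) (so v(0) = v(π) = 0); weak form: ∫_0^π u'v' dx = ∫_0^π (-3*x - 2) v dx for all v ∈ V.

Multiply both sides by a test function v and integrate from 0 to π:
  ∫_0^π −u''(x) v(x) dx = ∫_0^π f(x) v(x) dx.
Integrate the LHS by parts once:
  ∫_0^π −u'' v dx = −[u'(x) v(x)]_0^π + ∫_0^π u'(x) v'(x) dx.
Thus ∫_0^π u'(x) v'(x) dx = ∫_0^π f(x) v(x) dx + [u'(x) v(x)]_0^π.
Choose V so that boundary terms are either known or forced to vanish.
u is Dirichlet: u(0) = u(π) = 0. Let V = H^1_0(0, π); then v(0) = v(π) = 0, and [u' v]_0^π = 0.
Weak formulation: find u (satisfying any essential BC) such that ∫_0^π u'(x) v'(x) dx = ∫_0^π f v dx for all v ∈ V.
Substituting f(x) = -3*x - 2, the right-hand side is ∫_0^π (-3*x - 2) v dx.


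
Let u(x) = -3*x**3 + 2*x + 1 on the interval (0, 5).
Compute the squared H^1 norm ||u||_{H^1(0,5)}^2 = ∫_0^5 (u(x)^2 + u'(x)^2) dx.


||u||_{H^1}^2 = 5937775/42

The H^1 norm (squared) on an interval (0, L) is
  ||u||_{H^1}^2 = ∫_0^L u(x)^2 dx + ∫_0^L u'(x)^2 dx.
Compute u'(x) = 2 - 9*x**2.
Then u(x)^2 = 9*x**6 - 12*x**4 - 6*x**3 + 4*x**2 + 4*x + 1 and u'(x)^2 = 81*x**4 - 36*x**2 + 4.
Integrate each monomial from 0 to 5 using ∫_0^5 c·x^n dx = c·5^(n+1)/(n+1):
  ∫_0^5 u(x)^2 dx = ∫_0^5 (9*x^6 - 12*x^4 - 6*x^3 + 4*x^2 + 4*x + 1) dx. Term by term:
    ∫_0^5 9*x^6 dx = 703125/7;  ∫_0^5 -12*x^4 dx = -7500;  ∫_0^5 -6*x^3 dx = -1875/2;
    ∫_0^5 4*x^2 dx = 500/3;  ∫_0^5 4*x dx = 50;  ∫_0^5 1 dx = 5.
  Sum: 703125/7 − 7500 − 1875/2 + 500/3 + 50 + 5 = 3873685/42.
  ∫_0^5 u'(x)^2 dx = ∫_0^5 (81*x^4 - 36*x^2 + 4) dx. Term by term:
    ∫_0^5 81*x^4 dx = 50625;  ∫_0^5 -36*x^2 dx = -1500;  ∫_0^5 4 dx = 20.
  Sum: 50625 − 1500 + 20 = 49145.
Adding: ||u||_{H^1}^2 = 3873685/42 + 49145 = 5937775/42.


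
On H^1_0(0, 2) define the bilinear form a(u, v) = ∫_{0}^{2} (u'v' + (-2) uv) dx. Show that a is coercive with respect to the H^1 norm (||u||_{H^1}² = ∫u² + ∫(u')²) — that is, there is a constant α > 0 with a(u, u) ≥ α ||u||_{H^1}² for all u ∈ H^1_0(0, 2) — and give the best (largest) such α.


α = (-8 + π^2)/(4 + π^2)

Coercivity of a(·,·) on H^1_0(0, 2) means a(u, u) ≥ α ||u||_{H^1}² for every u ∈ H^1_0.
The interval has length L = 2, and Poincaré/coercivity depend only on L. Here a(u, u) = ∫(u')² + (-2)·∫u².
Here c = -2 < 0 with |c| < (π/L)² = π^2/4, so coercivity still holds. The condition a(u,u) ≥ α||u||_{H^1}² reads (1−α)∫(u')² ≥ (α−c)∫u². Any admissible α is ≤ 1 (rapidly oscillating u have ∫u²/∫(u')² → 0), and α = 1 would force 0 ≥ (1−c)∫u², impossible since c < 1; so 1−α > 0. By the sharp Poincaré inequality on H^1_0 of an interval of length L, ∫(u')² ≥ (π/L)²∫u² with equality for the first sine mode sin(π(x−x₀)/L) (x₀ the left endpoint), so the inequality holds for all u iff (1−α)(π/L)² ≥ α − c, i.e. α ≤ ((π/L)² + c)/((π/L)² + 1) = (1 + c(L/π)²)/(1 + (L/π)²). (Direct route, valid since c ≤ 0: Poincaré gives c∫u² ≥ c(L/π)²∫(u')², so a(u,u) ≥ (1 + c(L/π)²)∫(u')², while ||u||_{H^1}² ≤ (1 + (L/π)²)∫(u')²; dividing yields the same α.) With (π/L)² = π^2/4 and c = -2, the largest admissible constant is α = ((π/L)² + c)/((π/L)² + 1).
Simplifying, α = (-8 + π^2)/(4 + π^2).


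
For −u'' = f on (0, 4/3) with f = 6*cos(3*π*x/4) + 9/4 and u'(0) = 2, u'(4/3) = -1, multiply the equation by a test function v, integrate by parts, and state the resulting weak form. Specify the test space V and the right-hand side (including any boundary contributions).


V = H^1(0, 4/3) (v unrestricted at boundary; u is determined up to an additive constant); weak form: ∫_0^4/3 u'v' dx = ∫_0^4/3 (6*cos(3*π*x/4) + 9/4) v dx − v(4/3) − 2·v(0) for all v ∈ V.

Multiply both sides by a test function v and integrate from 0 to 4/3:
  ∫_0^4/3 −u''(x) v(x) dx = ∫_0^4/3 f(x) v(x) dx.
Integrate the LHS by parts once:
  ∫_0^4/3 −u'' v dx = −[u'(x) v(x)]_0^4/3 + ∫_0^4/3 u'(x) v'(x) dx.
Thus ∫_0^4/3 u'(x) v'(x) dx = ∫_0^4/3 f(x) v(x) dx + [u'(x) v(x)]_0^4/3.
Choose V so that boundary terms are either known or forced to vanish.
u has inhomogeneous Neumann u'(0) = 2, u'(4/3) = -1. [u' v]_0^4/3 = (-1)·v(4/3) − (2)·v(0) = − v(4/3) − 2·v(0). Take V = H^1(0, 4/3); boundary term becomes part of RHS.
Weak formulation: find u (satisfying any essential BC) such that ∫_0^4/3 u'(x) v'(x) dx = ∫_0^4/3 f v dx − v(4/3) − 2·v(0) for all v ∈ V (Neumann data are natural BCs: they enter the RHS as boundary terms).
Substituting f(x) = 6*cos(3*π*x/4) + 9/4, the right-hand side is ∫_0^4/3 (6*cos(3*π*x/4) + 9/4) v dx − v(4/3) − 2·v(0).
Compatibility check (pure Neumann): taking v ≡ 1 ∈ V gives 0 = ∫_0^4/3 f dx + (-1) − (2), i.e. ∫_0^4/3 f dx must equal u'(0) − u'(4/3) = 3. Indeed ∫_0^4/3 (6*cos(3*π*x/4) + 9/4) dx = 3, so the data are compatible. The solution is then unique only up to an additive constant (fix it e.g. by requiring ∫_0^4/3 u dx = 0).


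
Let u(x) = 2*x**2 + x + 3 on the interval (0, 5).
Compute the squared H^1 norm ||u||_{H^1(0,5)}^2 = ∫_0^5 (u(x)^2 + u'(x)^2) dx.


||u||_{H^1}^2 = 13675/3

The H^1 norm (squared) on an interval (0, L) is
  ||u||_{H^1}^2 = ∫_0^L u(x)^2 dx + ∫_0^L u'(x)^2 dx.
Compute u'(x) = 4*x + 1.
Then u(x)^2 = 4*x**4 + 4*x**3 + 13*x**2 + 6*x + 9 and u'(x)^2 = 16*x**2 + 8*x + 1.
Integrate each monomial from 0 to 5 using ∫_0^5 c·x^n dx = c·5^(n+1)/(n+1):
  ∫_0^5 u(x)^2 dx = ∫_0^5 (4*x^4 + 4*x^3 + 13*x^2 + 6*x + 9) dx. Term by term:
    ∫_0^5 4*x^4 dx = 2500;  ∫_0^5 4*x^3 dx = 625;  ∫_0^5 13*x^2 dx = 1625/3;
    ∫_0^5 6*x dx = 75;  ∫_0^5 9 dx = 45.
  Sum: 2500 + 625 + 1625/3 + 75 + 45 = 11360/3.
  ∫_0^5 u'(x)^2 dx = ∫_0^5 (16*x^2 + 8*x + 1) dx. Term by term:
    ∫_0^5 16*x^2 dx = 2000/3;  ∫_0^5 8*x dx = 100;  ∫_0^5 1 dx = 5.
  Sum: 2000/3 + 100 + 5 = 2315/3.
Adding: ||u||_{H^1}^2 = 11360/3 + 2315/3 = 13675/3.


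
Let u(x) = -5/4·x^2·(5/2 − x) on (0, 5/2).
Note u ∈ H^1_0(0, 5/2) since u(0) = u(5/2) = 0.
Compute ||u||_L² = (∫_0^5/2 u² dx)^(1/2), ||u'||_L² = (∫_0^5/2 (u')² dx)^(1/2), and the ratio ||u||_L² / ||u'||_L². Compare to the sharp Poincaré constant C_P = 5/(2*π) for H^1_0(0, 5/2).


||u||_L² / ||u'||_L² = 5*sqrt(14)/28 < C_P = 5/(2*π).

u(x) = -5/4·x^2·(5/2 − x), so u'(x) = 5*x*(3*x - 5)/4.
u(x) = -5/4·x^2·(5/2 − x) vanishes at x = 0 and x = 5/2, so u ∈ H^1_0(0, 5/2). Differentiate via the product rule and integrate the resulting polynomials term by term.
  ∫_0^5/2 u² dx = ∫_0^5/2 (25*x^6/16 - 125*x^5/16 + 625*x^4/64) dx. Term by term:
    ∫_0^5/2 25*x^6/16 dx = 1953125/14336;  ∫_0^5/2 -125*x^5/16 dx = -1953125/6144;  ∫_0^5/2 625*x^4/64 dx = 390625/2048.
  Sum: 1953125/14336 − 1953125/6144 + 390625/2048 = 390625/43008.
  ∫_0^5/2 (u')² dx = ∫_0^5/2 (225*x^4/16 - 375*x^3/8 + 625*x^2/16) dx. Term by term:
    ∫_0^5/2 225*x^4/16 dx = 140625/512;  ∫_0^5/2 -375*x^3/8 dx = -234375/512;  ∫_0^5/2 625*x^2/16 dx = 78125/384.
  Sum: 140625/512 − 234375/512 + 78125/384 = 15625/768.
∫_0^5/2 u² dx = 390625/43008, so ||u||_L² = 625*sqrt(42)/1344.
∫_0^5/2 (u')² dx = 15625/768, so ||u'||_L² = 125*sqrt(3)/48.
Ratio ||u||_L² / ||u'||_L² = 5*sqrt(14)/28.
Sharp Poincaré constant on H^1_0(0, 5/2) is C_P = L/π = 5/(2*π), achieved by sin(2*π/5·x).
A polynomial bump cannot attain the sharp Poincaré constant (only the first sine eigenfunction does), so the ratio is strictly less than C_P, consistent with ||u||_L² ≤ C_P ||u'||_L².


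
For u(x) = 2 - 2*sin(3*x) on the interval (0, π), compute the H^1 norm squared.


||u||_{H^1(0,π)}^2 = -16/3 + 24*π

u'(x) = -6*cos(3*x).
Expand u² and (u')² and integrate term by term on (0, π), using: for integers n ≥ 1, ∫_0^π sin²(nx) dx = ∫_0^π cos²(nx) dx = π/2; for n ≠ n', ∫_0^π sin(nx)sin(n'x) dx = ∫_0^π cos(nx)cos(n'x) dx = 0; and by product-to-sum, ∫_0^π sin(nx)cos(n'x) dx = ½∫_0^π [sin((n+n')x) + sin((n−n')x)] dx, which is 0 when n+n' is even and 2n/(n²−n'²) when n+n' is odd (it need not vanish on (0, π)). For the constant mode: ∫_0^π 1 dx = π, ∫_0^π cos(nx) dx = 0, ∫_0^π sin(nx) dx = (1−(−1)^n)/n.
  u² squared terms: (2)²·∫1 dx = 4·π = 4*π;  (-2)²·∫sin(3x)² dx = 4·π/2 = 2*π.
  u² cross terms: 2·(2)·(-2)·∫1·sin(3x) dx = -8·(2/3) = -16/3.
  So ∫_0^π u² dx = 4*π + 2*π − 16/3 = -16/3 + 6*π.
  (u')² squared terms: (-6)²·∫cos(3x)² dx = 36·π/2 = 18*π.
  So ∫_0^π (u')² dx = 18*π.
||u||_{H^1}^2 = (-16/3 + 6*π) + (18*π) = -16/3 + 24*π.


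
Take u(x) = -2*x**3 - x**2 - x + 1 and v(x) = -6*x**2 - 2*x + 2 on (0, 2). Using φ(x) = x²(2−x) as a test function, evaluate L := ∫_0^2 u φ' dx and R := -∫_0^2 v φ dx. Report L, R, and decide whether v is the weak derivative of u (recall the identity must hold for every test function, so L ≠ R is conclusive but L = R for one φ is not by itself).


LHS = 52/3, RHS = 40/3. No, v is not the weak derivative of u.

u(x) = -2*x**3 - x**2 - x + 1, classical derivative u'(x) = -6*x**2 - 2*x - 1.
φ(x) = x²(2−x), so φ'(x) = x*(4 - 3*x).
Note φ(0) = φ(2) = 0, so the boundary term u·φ vanishes.
LHS = ∫_0^2 u(x) φ'(x) dx = ∫_0^2 (6*x^5 - 5*x^4 - x^3 - 7*x^2 + 4*x) dx. Term by term:
  ∫_0^2 6*x^5 dx = 64;  ∫_0^2 -5*x^4 dx = -32;  ∫_0^2 -x^3 dx = -4;
  ∫_0^2 -7*x^2 dx = -56/3;  ∫_0^2 4*x dx = 8.
Sum: 64 − 32 − 4 − 56/3 + 8 = 52/3.
So LHS = 52/3.
∫_0^2 v(x) φ(x) dx = ∫_0^2 (6*x^5 - 10*x^4 - 6*x^3 + 4*x^2) dx. Term by term:
  ∫_0^2 6*x^5 dx = 64;  ∫_0^2 -10*x^4 dx = -64;  ∫_0^2 -6*x^3 dx = -24;
  ∫_0^2 4*x^2 dx = 32/3.
Sum: 64 − 64 − 24 + 32/3 = -40/3.
So RHS = -∫_0^2 v(x) φ(x) dx = 40/3.
LHS − RHS = 4 ≠ 0, so the identity fails.
(For a valid weak derivative the identity must hold for EVERY test function, in particular this one. The failure shows v is NOT the weak derivative of u.)
Correct weak derivative would be u'(x) = -6*x**2 - 2*x - 1.


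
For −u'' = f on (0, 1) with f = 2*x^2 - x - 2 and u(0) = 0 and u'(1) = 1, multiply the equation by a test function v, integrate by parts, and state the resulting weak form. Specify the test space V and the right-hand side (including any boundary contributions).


V = {v ∈ H^1(0, 1) : v(0) = 0} (test functions vanish at x = 0 where u is specified); weak form: ∫_0^1 u'v' dx = ∫_0^1 (2*x^2 - x - 2) v dx + v(1) for all v ∈ V.

Multiply both sides by a test function v and integrate from 0 to 1:
  ∫_0^1 −u''(x) v(x) dx = ∫_0^1 f(x) v(x) dx.
Integrate the LHS by parts once:
  ∫_0^1 −u'' v dx = −[u'(x) v(x)]_0^1 + ∫_0^1 u'(x) v'(x) dx.
Thus ∫_0^1 u'(x) v'(x) dx = ∫_0^1 f(x) v(x) dx + [u'(x) v(x)]_0^1.
Choose V so that boundary terms are either known or forced to vanish.
Mixed BC: u(0) = 0 (Dirichlet) and u'(1) = 1 (Neumann). Define V = {v ∈ H^1(0, 1) : v(0) = 0}. Then [u' v]_0^1 = u'(1)·v(1) − u'(0)·0 = v(1).
Weak formulation: find u (satisfying any essential BC) such that ∫_0^1 u'(x) v'(x) dx = ∫_0^1 f v dx + v(1) for all v ∈ V (Dirichlet at 0 absorbed into V; Neumann datum at x = 1 contributes the boundary term).
Substituting f(x) = 2*x^2 - x - 2, the right-hand side is ∫_0^1 (2*x^2 - x - 2) v dx + v(1).


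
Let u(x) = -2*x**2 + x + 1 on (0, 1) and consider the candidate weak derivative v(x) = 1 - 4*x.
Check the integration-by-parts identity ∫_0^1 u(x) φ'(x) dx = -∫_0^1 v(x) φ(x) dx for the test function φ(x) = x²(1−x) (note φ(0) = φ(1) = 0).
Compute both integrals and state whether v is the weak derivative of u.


LHS = 7/60, RHS = 7/60. Yes, v = u' weakly.

u(x) = -2*x**2 + x + 1, classical derivative u'(x) = 1 - 4*x.
φ(x) = x²(1−x), so φ'(x) = x*(2 - 3*x).
Note φ(0) = φ(1) = 0, so the boundary term u·φ vanishes.
LHS = ∫_0^1 u(x) φ'(x) dx = ∫_0^1 (6*x^4 - 7*x^3 - x^2 + 2*x) dx. Term by term:
  ∫_0^1 6*x^4 dx = 6/5;  ∫_0^1 -7*x^3 dx = -7/4;  ∫_0^1 -x^2 dx = -1/3;
  ∫_0^1 2*x dx = 1.
Sum: 6/5 − 7/4 − 1/3 + 1 = 7/60.
So LHS = 7/60.
∫_0^1 v(x) φ(x) dx = ∫_0^1 (4*x^4 - 5*x^3 + x^2) dx. Term by term:
  ∫_0^1 4*x^4 dx = 4/5;  ∫_0^1 -5*x^3 dx = -5/4;  ∫_0^1 x^2 dx = 1/3.
Sum: 4/5 − 5/4 + 1/3 = -7/60.
So RHS = -∫_0^1 v(x) φ(x) dx = 7/60.
LHS = RHS, so the identity holds for this test φ.
Moreover u is smooth here and v(x) = u'(x) = 1 - 4*x pointwise, so the identity holds for every test function. Hence v is the weak derivative of u.


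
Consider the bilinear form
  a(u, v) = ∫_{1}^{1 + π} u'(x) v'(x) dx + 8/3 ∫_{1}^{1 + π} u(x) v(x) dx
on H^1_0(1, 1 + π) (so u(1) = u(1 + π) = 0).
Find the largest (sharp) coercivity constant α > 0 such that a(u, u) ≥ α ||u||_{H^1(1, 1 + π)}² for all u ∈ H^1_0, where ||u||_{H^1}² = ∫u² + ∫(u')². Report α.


α = 1

Coercivity of a(·,·) on H^1_0(1, 1 + π) means a(u, u) ≥ α ||u||_{H^1}² for every u ∈ H^1_0.
The interval has length L = π, and Poincaré/coercivity depend only on L. Here a(u, u) = ∫(u')² + (8/3)·∫u².
Here c = 8/3 ≥ 1, so a(u,u) = ∫(u')² + c∫u² ≥ ∫(u')² + ∫u² = ||u||_{H^1}², i.e. α = 1 works. No larger α is possible: a(u,u) ≥ α||u||_{H^1}² means (1−α)∫(u')² ≥ (α−c)∫u², and for the modes u_n = sin(nπ(x−x₀)/L) (x₀ the left endpoint) one has ∫u_n²/∫(u_n')² = (L/(nπ))² → 0, so a(u_n,u_n)/||u_n||_{H^1}² → 1. Hence the optimal constant is α = 1.
Therefore α = 1.


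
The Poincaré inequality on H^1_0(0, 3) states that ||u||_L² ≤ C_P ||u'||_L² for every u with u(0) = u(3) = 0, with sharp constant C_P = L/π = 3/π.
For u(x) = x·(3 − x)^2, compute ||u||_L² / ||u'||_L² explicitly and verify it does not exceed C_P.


||u||_L² / ||u'||_L² = 3*sqrt(14)/14 < C_P = 3/π.

u(x) = x·(3 − x)^2, so u'(x) = 3*(x - 3)*(x - 1).
u(x) = x·(3 − x)^2 vanishes at x = 0 and x = 3, so u ∈ H^1_0(0, 3). Differentiate via the product rule and integrate the resulting polynomials term by term.
  ∫_0^3 u² dx = ∫_0^3 (x^6 - 12*x^5 + 54*x^4 - 108*x^3 + 81*x^2) dx. Term by term:
    ∫_0^3 x^6 dx = 2187/7;  ∫_0^3 -12*x^5 dx = -1458;  ∫_0^3 54*x^4 dx = 13122/5;
    ∫_0^3 -108*x^3 dx = -2187;  ∫_0^3 81*x^2 dx = 729.
  Sum: 2187/7 − 1458 + 13122/5 − 2187 + 729 = 729/35.
  ∫_0^3 (u')² dx = ∫_0^3 (9*x^4 - 72*x^3 + 198*x^2 - 216*x + 81) dx. Term by term:
    ∫_0^3 9*x^4 dx = 2187/5;  ∫_0^3 -72*x^3 dx = -1458;  ∫_0^3 198*x^2 dx = 1782;
    ∫_0^3 -216*x dx = -972;  ∫_0^3 81 dx = 243.
  Sum: 2187/5 − 1458 + 1782 − 972 + 243 = 162/5.
∫_0^3 u² dx = 729/35, so ||u||_L² = 27*sqrt(35)/35.
∫_0^3 (u')² dx = 162/5, so ||u'||_L² = 9*sqrt(10)/5.
Ratio ||u||_L² / ||u'||_L² = 3*sqrt(14)/14.
Sharp Poincaré constant on H^1_0(0, 3) is C_P = L/π = 3/π, achieved by sin(π/3·x).
A polynomial bump cannot attain the sharp Poincaré constant (only the first sine eigenfunction does), so the ratio is strictly less than C_P, consistent with ||u||_L² ≤ C_P ||u'||_L².
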